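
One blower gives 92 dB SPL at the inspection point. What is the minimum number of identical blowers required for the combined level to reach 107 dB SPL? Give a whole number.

The shortfall is 107 − 92 = 15.0 dB, and N units add 10·log₁₀ N, so need 10·log₁₀ N ≥ 15.0.
N ≥ 10^(15.0/10) = 31.623, so N = 32.

32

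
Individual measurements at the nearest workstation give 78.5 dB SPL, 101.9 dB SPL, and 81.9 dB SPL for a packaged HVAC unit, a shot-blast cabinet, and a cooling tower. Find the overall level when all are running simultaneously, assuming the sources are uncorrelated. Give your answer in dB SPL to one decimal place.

102.0 dB SPL

For uncorrelated sources the intensities add, so convert each level to linear form, sum, and take 10·log₁₀ of the total.
Σ 10^(L/10) = 10^(78.5/10) + 10^(101.9/10) + 10^(81.9/10) = 1.571e+10.
L_total = 10·log₁₀(1.571e+10) = 101.96 dB SPL.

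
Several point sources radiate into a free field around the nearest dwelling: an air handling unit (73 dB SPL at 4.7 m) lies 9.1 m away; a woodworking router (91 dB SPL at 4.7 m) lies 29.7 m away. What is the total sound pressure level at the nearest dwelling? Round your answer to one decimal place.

First find each source's level at the receiver (point-source: −20·log₁₀(r/r_ref)), then combine on an intensity basis.
air handling unit: 73 − 20·log₁₀(9.1/4.7) = 73 − 5.74 = 67.26 dB SPL.
woodworking router: 91 − 20·log₁₀(29.7/4.7) = 91 − 16.01 = 74.99 dB SPL.
Σ 10^(L/10) = 3.685e+07 → L_total = 10·log₁₀(3.685e+07) = 75.66 dB SPL.

75.7 dB SPL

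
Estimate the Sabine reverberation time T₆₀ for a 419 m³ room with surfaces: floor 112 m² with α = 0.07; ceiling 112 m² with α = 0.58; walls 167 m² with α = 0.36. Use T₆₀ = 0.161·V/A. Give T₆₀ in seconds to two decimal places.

0.51 s

Summing Sᵢαᵢ: 112·0.07 + 112·0.58 + 167·0.36 = 132.92 m².
T₆₀ = 0.161·V/A = 0.161·419/132.92 = 0.508 s.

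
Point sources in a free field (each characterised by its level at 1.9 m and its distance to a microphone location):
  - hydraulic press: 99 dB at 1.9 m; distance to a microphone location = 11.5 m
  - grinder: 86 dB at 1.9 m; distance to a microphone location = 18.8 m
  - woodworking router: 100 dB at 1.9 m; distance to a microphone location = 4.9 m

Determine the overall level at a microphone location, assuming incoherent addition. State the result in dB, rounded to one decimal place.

Apply inverse-square spreading to bring every level to the receiver, then sum 10^(L/10).
hydraulic press: 99 − 20·log₁₀(11.5/1.9) = 99 − 15.64 = 83.36 dB.
grinder: 86 − 20·log₁₀(18.8/1.9) = 86 − 19.91 = 66.09 dB.
woodworking router: 100 − 20·log₁₀(4.9/1.9) = 100 − 8.23 = 91.77 dB.
Σ 10^(L/10) = 1.724e+09 → L_total = 10·log₁₀(1.724e+09) = 92.37 dB.

92.4 dB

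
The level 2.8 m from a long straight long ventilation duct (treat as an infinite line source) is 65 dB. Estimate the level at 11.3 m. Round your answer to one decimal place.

58.9 dB

For a line source, L₂ = L₁ − 10·log₁₀(r₂/r₁).
L₂ = 65 − 10·log₁₀(11.3/2.8) = 65 − 6.059 = 58.94 dB.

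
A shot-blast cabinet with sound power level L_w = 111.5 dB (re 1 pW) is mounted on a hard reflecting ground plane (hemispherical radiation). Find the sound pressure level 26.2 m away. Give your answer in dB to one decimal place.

Free-field hemispherical radiation: L_p = L_w − 10·log₁₀(2π·r²), r = 26.2 m.
2π·r² = 4313 m², 10·log₁₀ of that is 36.348 dB.
L_p = 111.5 − 36.348 = 75.15 dB.

75.2 dB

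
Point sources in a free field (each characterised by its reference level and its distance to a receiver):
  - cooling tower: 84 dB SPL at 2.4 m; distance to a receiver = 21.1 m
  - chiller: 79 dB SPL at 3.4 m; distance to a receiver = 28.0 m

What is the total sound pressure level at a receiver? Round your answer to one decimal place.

First find each source's level at the receiver (point-source: −20·log₁₀(r/r_ref)), then combine on an intensity basis.
cooling tower: 84 − 20·log₁₀(21.1/2.4) = 84 − 18.88 = 65.12 dB SPL.
chiller: 79 − 20·log₁₀(28.0/3.4) = 79 − 18.31 = 60.69 dB SPL.
Σ 10^(L/10) = 4.421e+06 → L_total = 10·log₁₀(4.421e+06) = 66.46 dB SPL.

66.5 dB SPL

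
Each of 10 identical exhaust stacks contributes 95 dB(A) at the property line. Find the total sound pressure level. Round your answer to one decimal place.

105.0 dB(A)

N identical incoherent sources raise the level by 10·log₁₀ N.
L_total = 95 + 10·log₁₀(10) = 95 + 10.000 = 105.00 dB(A).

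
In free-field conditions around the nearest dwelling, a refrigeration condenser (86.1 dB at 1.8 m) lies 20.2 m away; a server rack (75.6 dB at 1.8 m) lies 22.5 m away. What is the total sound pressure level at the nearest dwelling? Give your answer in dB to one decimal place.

65.4 dB

Propagate each source to the receiver with L = L_ref − 20·log₁₀(r/r_ref), then add intensities.
refrigeration condenser: 86.1 − 20·log₁₀(20.2/1.8) = 86.1 − 21.00 = 65.10 dB.
server rack: 75.6 − 20·log₁₀(22.5/1.8) = 75.6 − 21.94 = 53.66 dB.
Σ 10^(L/10) = 3.467e+06 → L_total = 10·log₁₀(3.467e+06) = 65.40 dB.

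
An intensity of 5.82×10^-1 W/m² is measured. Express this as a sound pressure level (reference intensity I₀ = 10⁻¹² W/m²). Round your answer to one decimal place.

I/I₀ = 5.82×10^-1/10⁻¹² = 5.82×10^11, and L = 10·log₁₀(I/I₀).
L = 10·(0.7649 + 11) = 117.65 dB.

117.6 dB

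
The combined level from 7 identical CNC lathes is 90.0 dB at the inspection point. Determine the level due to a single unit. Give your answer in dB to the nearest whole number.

82 dB

For N identical incoherent sources L_total = L₁ + 10·log₁₀ N, so L₁ = 90.0 − 10·log₁₀(7) = 90.0 − 8.451.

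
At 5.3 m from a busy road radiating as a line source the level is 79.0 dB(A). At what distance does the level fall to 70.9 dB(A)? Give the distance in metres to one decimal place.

34.2 m

For a line source L₁ − L₂ = 10·log₁₀(r₂/r₁), so r₂ = r₁·10^((L₁−L₂)/10).
r₂ = 5.3·10^((79.0−70.9)/10) = 5.3·10^(8.1/10) = 34.22 m.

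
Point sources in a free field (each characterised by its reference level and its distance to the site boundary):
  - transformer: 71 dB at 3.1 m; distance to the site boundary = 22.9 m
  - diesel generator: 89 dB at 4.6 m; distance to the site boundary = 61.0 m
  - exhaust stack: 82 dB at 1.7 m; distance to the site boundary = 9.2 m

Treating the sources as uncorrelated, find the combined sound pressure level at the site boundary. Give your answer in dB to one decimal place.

Apply inverse-square spreading to bring every level to the receiver, then sum 10^(L/10).
transformer: 71 − 20·log₁₀(22.9/3.1) = 71 − 17.37 = 53.63 dB.
diesel generator: 89 − 20·log₁₀(61.0/4.6) = 89 − 22.45 = 66.55 dB.
exhaust stack: 82 − 20·log₁₀(9.2/1.7) = 82 − 14.67 = 67.33 dB.
Σ 10^(L/10) = 1.016e+07 → L_total = 10·log₁₀(1.016e+07) = 70.07 dB.

70.1 dB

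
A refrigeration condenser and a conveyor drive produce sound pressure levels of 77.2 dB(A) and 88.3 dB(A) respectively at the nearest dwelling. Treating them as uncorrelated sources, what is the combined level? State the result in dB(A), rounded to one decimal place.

For uncorrelated sources the intensities add, so convert each level to linear form, sum, and take 10·log₁₀ of the total.
Σ 10^(L/10) = 10^(77.2/10) + 10^(88.3/10) = 7.286e+08.
L_total = 10·log₁₀(7.286e+08) = 88.62 dB(A).

88.6 dB(A)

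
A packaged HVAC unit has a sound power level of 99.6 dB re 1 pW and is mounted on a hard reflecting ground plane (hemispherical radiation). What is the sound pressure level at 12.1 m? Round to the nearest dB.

70 dB

The power spreads over a hemisphere of area 2π·r², so L_p = L_w − 10·log₁₀(2π·r²).
2π·r² = 919.9 m², 10·log₁₀ of that is 29.638 dB.
L_p = 99.6 − 29.638 = 69.96 dB.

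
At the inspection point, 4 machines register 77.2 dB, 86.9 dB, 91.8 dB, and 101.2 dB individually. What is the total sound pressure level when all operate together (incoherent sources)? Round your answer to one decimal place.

101.8 dB

Incoherent sources combine by intensity addition: L_total = 10·log₁₀(Σ 10^(L_i/10)).
Σ 10^(L/10) = 10^(77.2/10) + 10^(86.9/10) + 10^(91.8/10) + 10^(101.2/10) = 1.524e+10.
L_total = 10·log₁₀(1.524e+10) = 101.83 dB.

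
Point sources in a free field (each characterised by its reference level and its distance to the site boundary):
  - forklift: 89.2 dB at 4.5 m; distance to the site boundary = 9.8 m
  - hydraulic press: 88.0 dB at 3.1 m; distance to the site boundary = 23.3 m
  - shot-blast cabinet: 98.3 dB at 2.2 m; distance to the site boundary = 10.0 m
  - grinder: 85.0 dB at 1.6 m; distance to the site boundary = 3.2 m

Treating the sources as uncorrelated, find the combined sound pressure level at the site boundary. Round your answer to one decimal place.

Propagate each source to the receiver with L = L_ref − 20·log₁₀(r/r_ref), then add intensities.
forklift: 89.2 − 20·log₁₀(9.8/4.5) = 89.2 − 6.76 = 82.44 dB.
hydraulic press: 88.0 − 20·log₁₀(23.3/3.1) = 88.0 − 17.52 = 70.48 dB.
shot-blast cabinet: 98.3 − 20·log₁₀(10.0/2.2) = 98.3 − 13.15 = 85.15 dB.
grinder: 85.0 − 20·log₁₀(3.2/1.6) = 85.0 − 6.02 = 78.98 dB.
Σ 10^(L/10) = 5.928e+08 → L_total = 10·log₁₀(5.928e+08) = 87.73 dB.

87.7 dB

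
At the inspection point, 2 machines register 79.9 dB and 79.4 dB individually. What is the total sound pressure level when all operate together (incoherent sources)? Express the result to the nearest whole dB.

Incoherent sources combine by intensity addition: L_total = 10·log₁₀(Σ 10^(L_i/10)).
Σ 10^(L/10) = 10^(79.9/10) + 10^(79.4/10) = 1.848e+08.
L_total = 10·log₁₀(1.848e+08) = 82.67 dB.

83 dB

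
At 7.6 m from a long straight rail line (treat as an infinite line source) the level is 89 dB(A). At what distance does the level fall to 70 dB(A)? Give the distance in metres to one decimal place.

Line-source spreading drops the level by 10·log₁₀(r₂/r₁); inverting, r₂/r₁ = 10^(ΔL/10).
r₂ = 7.6·10^((89−70)/10) = 7.6·10^(19.0/10) = 603.69 m.

603.7 m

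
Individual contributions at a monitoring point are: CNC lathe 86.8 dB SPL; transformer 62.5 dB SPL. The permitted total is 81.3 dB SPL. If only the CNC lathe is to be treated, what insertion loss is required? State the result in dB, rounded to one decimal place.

5.6 dB

The untreated sources together contribute 10^(62.5/10) = 1.778e+06, i.e. 62.50 dB SPL.
To meet 81.3 dB SPL overall, the treated CNC lathe may contribute at most 10^(81.3/10) − 1.778e+06 = 1.331e+08, i.e. 81.24 dB SPL.
So the CNC lathe must be reduced from 86.8 to 81.24 dB SPL: IL = 5.56 dB.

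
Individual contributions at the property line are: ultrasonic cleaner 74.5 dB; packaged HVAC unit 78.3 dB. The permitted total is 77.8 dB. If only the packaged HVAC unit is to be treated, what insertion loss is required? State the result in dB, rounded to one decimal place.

3.2 dB

Fixed contribution from the other source: Σ 10^(L/10) = 10^(74.5/10) = 2.818e+07 (74.50 dB).
To meet 77.8 dB overall, the treated packaged HVAC unit may contribute at most 10^(77.8/10) − 2.818e+07 = 3.207e+07, i.e. 75.06 dB.
So the packaged HVAC unit must be reduced from 78.3 to 75.06 dB: IL = 3.24 dB.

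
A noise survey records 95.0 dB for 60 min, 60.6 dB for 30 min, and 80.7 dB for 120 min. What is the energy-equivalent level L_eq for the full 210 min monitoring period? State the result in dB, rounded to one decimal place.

Weight each interval's intensity by its duration and average over T = 210 min:
Σ tᵢ·10^(Lᵢ/10) = 60·10^(95.0/10) + 30·10^(60.6/10) + 120·10^(80.7/10) = 2.039e+11.
L_eq = 10·log₁₀(2.039e+11/210) = 89.87 dB.

89.9 dB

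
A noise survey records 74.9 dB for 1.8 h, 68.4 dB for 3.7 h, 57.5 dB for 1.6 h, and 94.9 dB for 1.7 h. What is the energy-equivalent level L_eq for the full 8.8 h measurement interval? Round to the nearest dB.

The energy average is taken in the linear domain: L_eq = 10·log₁₀[(Σ tᵢ·10^(Lᵢ/10))/T], T = 8.8 h.
Σ tᵢ·10^(Lᵢ/10) = 1.8·10^(74.9/10) + 3.7·10^(68.4/10) + 1.6·10^(57.5/10) + 1.7·10^(94.9/10) = 5.336e+09.
L_eq = 10·log₁₀(5.336e+09/8.8) = 87.83 dB.

88 dB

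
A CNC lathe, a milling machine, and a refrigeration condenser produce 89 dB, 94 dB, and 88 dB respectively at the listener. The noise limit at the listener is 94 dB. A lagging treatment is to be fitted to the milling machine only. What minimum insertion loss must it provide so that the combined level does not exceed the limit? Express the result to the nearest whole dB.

Fixed contribution from the other sources: Σ 10^(L/10) = 10^(89/10) + 10^(88/10) = 1.425e+09 (91.54 dB).
To meet 94 dB overall, the treated milling machine may contribute at most 10^(94/10) − 1.425e+09 = 1.087e+09, i.e. 90.36 dB.
Required insertion loss = 94 − 90.36 = 3.64 dB.

4 dB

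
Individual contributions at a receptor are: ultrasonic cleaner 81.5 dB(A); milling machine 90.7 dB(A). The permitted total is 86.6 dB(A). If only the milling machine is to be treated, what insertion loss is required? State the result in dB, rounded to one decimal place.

5.7 dB

The untreated sources together contribute 10^(81.5/10) = 1.413e+08, i.e. 81.50 dB(A).
The limit corresponds to 10^(86.6/10) = 4.571e+08; subtracting the fixed part leaves 3.158e+08 for the milling machine, i.e. 84.99 dB(A).
Required insertion loss = 90.7 − 84.99 = 5.71 dB.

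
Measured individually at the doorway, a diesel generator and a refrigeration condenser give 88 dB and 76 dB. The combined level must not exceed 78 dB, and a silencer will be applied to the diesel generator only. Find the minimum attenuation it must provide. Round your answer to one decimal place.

The untreated sources together contribute 10^(76/10) = 3.981e+07, i.e. 76.00 dB.
The limit corresponds to 10^(78/10) = 6.310e+07; subtracting the fixed part leaves 2.329e+07 for the diesel generator, i.e. 73.67 dB.
Required insertion loss = 88 − 73.67 = 14.33 dB.

14.3 dB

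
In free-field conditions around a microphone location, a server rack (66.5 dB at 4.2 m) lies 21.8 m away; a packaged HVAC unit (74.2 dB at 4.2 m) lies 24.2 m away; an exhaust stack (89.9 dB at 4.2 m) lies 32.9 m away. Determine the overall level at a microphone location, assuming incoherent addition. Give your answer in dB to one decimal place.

Propagate each source to the receiver with L = L_ref − 20·log₁₀(r/r_ref), then add intensities.
server rack: 66.5 − 20·log₁₀(21.8/4.2) = 66.5 − 14.30 = 52.20 dB.
packaged HVAC unit: 74.2 − 20·log₁₀(24.2/4.2) = 74.2 − 15.21 = 58.99 dB.
exhaust stack: 89.9 − 20·log₁₀(32.9/4.2) = 89.9 − 17.88 = 72.02 dB.
Σ 10^(L/10) = 1.688e+07 → L_total = 10·log₁₀(1.688e+07) = 72.27 dB.

72.3 dB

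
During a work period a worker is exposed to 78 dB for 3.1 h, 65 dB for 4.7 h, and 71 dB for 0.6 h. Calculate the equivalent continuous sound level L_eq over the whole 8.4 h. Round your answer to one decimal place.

L_eq = 10·log₁₀[(1/T)·Σ tᵢ·10^(Lᵢ/10)] with T = 8.4 h.
Σ tᵢ·10^(Lᵢ/10) = 3.1·10^(78/10) + 4.7·10^(65/10) + 0.6·10^(71/10) = 2.180e+08.
L_eq = 10·log₁₀(2.180e+08/8.4) = 74.14 dB.

74.1 dB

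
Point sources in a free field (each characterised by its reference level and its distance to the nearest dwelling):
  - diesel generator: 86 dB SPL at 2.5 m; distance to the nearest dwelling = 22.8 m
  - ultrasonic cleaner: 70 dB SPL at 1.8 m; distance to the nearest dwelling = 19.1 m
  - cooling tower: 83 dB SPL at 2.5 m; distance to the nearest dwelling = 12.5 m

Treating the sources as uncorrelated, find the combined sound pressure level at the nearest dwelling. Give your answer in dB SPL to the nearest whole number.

71 dB SPL

Apply inverse-square spreading to bring every level to the receiver, then sum 10^(L/10).
diesel generator: 86 − 20·log₁₀(22.8/2.5) = 86 − 19.20 = 66.80 dB SPL.
ultrasonic cleaner: 70 − 20·log₁₀(19.1/1.8) = 70 − 20.52 = 49.48 dB SPL.
cooling tower: 83 − 20·log₁₀(12.5/2.5) = 83 − 13.98 = 69.02 dB SPL.
Σ 10^(L/10) = 1.286e+07 → L_total = 10·log₁₀(1.286e+07) = 71.09 dB SPL.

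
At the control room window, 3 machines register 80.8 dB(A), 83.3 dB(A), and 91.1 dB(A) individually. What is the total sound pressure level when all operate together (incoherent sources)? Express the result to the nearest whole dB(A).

92 dB(A)

Incoherent sources combine by intensity addition: L_total = 10·log₁₀(Σ 10^(L_i/10)).
Σ 10^(L/10) = 10^(80.8/10) + 10^(83.3/10) + 10^(91.1/10) = 1.622e+09.
L_total = 10·log₁₀(1.622e+09) = 92.10 dB(A).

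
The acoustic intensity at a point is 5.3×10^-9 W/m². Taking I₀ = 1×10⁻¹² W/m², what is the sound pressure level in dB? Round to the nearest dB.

L = 10·log₁₀(I/I₀) = 10·log₁₀(5.3×10^-9/10⁻¹²) = 10·log₁₀(5.3×10^3).
L = 10·(0.7243 + 3) = 37.24 dB.

37 dB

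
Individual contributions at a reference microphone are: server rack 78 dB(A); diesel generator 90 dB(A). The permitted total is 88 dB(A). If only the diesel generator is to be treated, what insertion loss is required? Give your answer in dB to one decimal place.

2.5 dB

Everything except the diesel generator sums to 10^(78/10) = 6.310e+07 in linear terms, 78.00 dB(A).
To meet 88 dB(A) overall, the treated diesel generator may contribute at most 10^(88/10) − 6.310e+07 = 5.679e+08, i.e. 87.54 dB(A).
Required insertion loss = 90 − 87.54 = 2.46 dB.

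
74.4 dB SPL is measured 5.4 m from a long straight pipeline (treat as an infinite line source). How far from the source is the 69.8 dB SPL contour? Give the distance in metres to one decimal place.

For a line source L₁ − L₂ = 10·log₁₀(r₂/r₁), so r₂ = r₁·10^((L₁−L₂)/10).
r₂ = 5.4·10^((74.4−69.8)/10) = 5.4·10^(4.6/10) = 15.57 m.

15.6 m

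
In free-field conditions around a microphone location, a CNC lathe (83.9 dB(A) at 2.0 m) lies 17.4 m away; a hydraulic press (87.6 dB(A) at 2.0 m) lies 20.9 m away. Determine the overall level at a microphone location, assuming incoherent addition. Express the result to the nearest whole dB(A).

First find each source's level at the receiver (point-source: −20·log₁₀(r/r_ref)), then combine on an intensity basis.
CNC lathe: 83.9 − 20·log₁₀(17.4/2.0) = 83.9 − 18.79 = 65.11 dB(A).
hydraulic press: 87.6 − 20·log₁₀(20.9/2.0) = 87.6 − 20.38 = 67.22 dB(A).
Σ 10^(L/10) = 8.513e+06 → L_total = 10·log₁₀(8.513e+06) = 69.30 dB(A).

69 dB(A)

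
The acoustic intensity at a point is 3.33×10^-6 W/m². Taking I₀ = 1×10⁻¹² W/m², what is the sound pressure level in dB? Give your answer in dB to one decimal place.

65.2 dB

Dividing by I₀ shifts the exponent by 12: I/I₀ = 3.33×10^6.
L = 10·(0.5224 + 6) = 65.22 dB.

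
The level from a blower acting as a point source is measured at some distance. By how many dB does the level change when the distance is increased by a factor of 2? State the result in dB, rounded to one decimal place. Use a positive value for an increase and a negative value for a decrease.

-6.0 dB

Point-source spreading: ΔL = −20·log₁₀(r₂/r₁).
ΔL = −20·log₁₀(2) = -6.02 dB.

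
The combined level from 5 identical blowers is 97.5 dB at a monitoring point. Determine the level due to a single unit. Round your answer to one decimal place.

For N identical incoherent sources L_total = L₁ + 10·log₁₀ N, so L₁ = 97.5 − 10·log₁₀(5) = 97.5 − 6.990.

90.5 dB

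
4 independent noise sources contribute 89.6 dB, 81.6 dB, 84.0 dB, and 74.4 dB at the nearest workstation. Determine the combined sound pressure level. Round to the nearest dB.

Incoherent sources combine by intensity addition: L_total = 10·log₁₀(Σ 10^(L_i/10)).
Σ 10^(L/10) = 10^(89.6/10) + 10^(81.6/10) + 10^(84.0/10) + 10^(74.4/10) = 1.335e+09.
L_total = 10·log₁₀(1.335e+09) = 91.26 dB.

91 dB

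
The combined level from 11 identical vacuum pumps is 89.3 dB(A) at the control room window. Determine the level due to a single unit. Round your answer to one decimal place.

78.9 dB(A)

For N identical incoherent sources L_total = L₁ + 10·log₁₀ N, so L₁ = 89.3 − 10·log₁₀(11) = 89.3 − 10.414.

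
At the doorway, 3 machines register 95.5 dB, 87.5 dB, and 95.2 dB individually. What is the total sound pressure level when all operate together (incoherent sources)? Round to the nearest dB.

For uncorrelated sources the intensities add, so convert each level to linear form, sum, and take 10·log₁₀ of the total.
Σ 10^(L/10) = 10^(95.5/10) + 10^(87.5/10) + 10^(95.2/10) = 7.422e+09.
L_total = 10·log₁₀(7.422e+09) = 98.71 dB.

99 dB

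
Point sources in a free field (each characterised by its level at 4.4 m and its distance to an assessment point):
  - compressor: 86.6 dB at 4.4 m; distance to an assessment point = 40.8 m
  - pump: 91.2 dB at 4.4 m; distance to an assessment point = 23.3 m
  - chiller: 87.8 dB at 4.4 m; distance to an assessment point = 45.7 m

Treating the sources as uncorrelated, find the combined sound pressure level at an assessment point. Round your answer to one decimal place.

First find each source's level at the receiver (point-source: −20·log₁₀(r/r_ref)), then combine on an intensity basis.
compressor: 86.6 − 20·log₁₀(40.8/4.4) = 86.6 − 19.34 = 67.26 dB.
pump: 91.2 − 20·log₁₀(23.3/4.4) = 91.2 − 14.48 = 76.72 dB.
chiller: 87.8 − 20·log₁₀(45.7/4.4) = 87.8 − 20.33 = 67.47 dB.
Σ 10^(L/10) = 5.791e+07 → L_total = 10·log₁₀(5.791e+07) = 77.63 dB.

77.6 dB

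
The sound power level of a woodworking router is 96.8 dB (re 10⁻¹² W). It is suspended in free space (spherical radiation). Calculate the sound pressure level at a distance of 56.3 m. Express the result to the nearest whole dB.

L_p = L_w − 10·log₁₀(4π·r²) with r = 56.3 m.
4π·r² = 3.983e+04 m², 10·log₁₀ of that is 46.002 dB.
L_p = 96.8 − 46.002 = 50.80 dB.

51 dB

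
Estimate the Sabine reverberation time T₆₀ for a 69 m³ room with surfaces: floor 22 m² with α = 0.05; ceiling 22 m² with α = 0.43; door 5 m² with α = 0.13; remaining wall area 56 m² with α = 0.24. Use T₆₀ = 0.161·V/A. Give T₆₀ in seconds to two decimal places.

Total absorption A = 22·0.05 + 22·0.43 + 5·0.13 + 56·0.24 = 24.65 m² sabins.
T₆₀ = 0.161 × 69 / 24.65 = 0.451 s.

0.45 s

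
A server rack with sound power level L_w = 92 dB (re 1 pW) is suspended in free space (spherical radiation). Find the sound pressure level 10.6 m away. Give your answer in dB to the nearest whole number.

61 dB

L_p = L_w − 10·log₁₀(4π·r²) with r = 10.6 m.
4π·r² = 1412 m², 10·log₁₀ of that is 31.498 dB.
L_p = 92 − 31.498 = 60.50 dB.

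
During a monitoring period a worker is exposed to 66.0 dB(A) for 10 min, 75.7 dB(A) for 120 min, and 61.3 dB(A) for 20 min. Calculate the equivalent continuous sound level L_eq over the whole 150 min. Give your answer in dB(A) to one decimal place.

74.8 dB(A)

L_eq = 10·log₁₀[(1/T)·Σ tᵢ·10^(Lᵢ/10)] with T = 150 min.
Σ tᵢ·10^(Lᵢ/10) = 10·10^(66.0/10) + 120·10^(75.7/10) + 20·10^(61.3/10) = 4.525e+09.
L_eq = 10·log₁₀(4.525e+09/150) = 74.80 dB(A).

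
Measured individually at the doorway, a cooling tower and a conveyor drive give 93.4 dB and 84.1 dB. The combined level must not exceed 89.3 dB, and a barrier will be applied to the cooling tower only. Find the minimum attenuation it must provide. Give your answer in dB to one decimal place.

5.7 dB

Fixed contribution from the other source: Σ 10^(L/10) = 10^(84.1/10) = 2.570e+08 (84.10 dB).
To meet 89.3 dB overall, the treated cooling tower may contribute at most 10^(89.3/10) − 2.570e+08 = 5.941e+08, i.e. 87.74 dB.
So the cooling tower must be reduced from 93.4 to 87.74 dB: IL = 5.66 dB.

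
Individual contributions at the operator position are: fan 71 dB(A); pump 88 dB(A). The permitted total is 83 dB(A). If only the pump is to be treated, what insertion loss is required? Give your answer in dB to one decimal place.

Everything except the pump sums to 10^(71/10) = 1.259e+07 in linear terms, 71.00 dB(A).
To meet 83 dB(A) overall, the treated pump may contribute at most 10^(83/10) − 1.259e+07 = 1.869e+08, i.e. 82.72 dB(A).
Required insertion loss = 88 − 82.72 = 5.28 dB.

5.3 dB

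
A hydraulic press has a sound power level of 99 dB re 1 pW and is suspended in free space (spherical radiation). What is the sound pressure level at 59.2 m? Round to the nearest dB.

53 dB

L_p = L_w − 10·log₁₀(4π·r²) with r = 59.2 m.
4π·r² = 4.404e+04 m², 10·log₁₀ of that is 46.439 dB.
L_p = 99 − 46.439 = 52.56 dB.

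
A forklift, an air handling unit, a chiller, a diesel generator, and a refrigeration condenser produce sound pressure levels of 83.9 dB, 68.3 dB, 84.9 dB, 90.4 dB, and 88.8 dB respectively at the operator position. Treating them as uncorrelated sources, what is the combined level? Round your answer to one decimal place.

Incoherent sources combine by intensity addition: L_total = 10·log₁₀(Σ 10^(L_i/10)).
Σ 10^(L/10) = 10^(83.9/10) + 10^(68.3/10) + 10^(84.9/10) + 10^(90.4/10) + 10^(88.8/10) = 2.416e+09.
L_total = 10·log₁₀(2.416e+09) = 93.83 dB.

93.8 dB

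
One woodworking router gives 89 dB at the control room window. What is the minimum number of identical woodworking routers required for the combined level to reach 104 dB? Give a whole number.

Need L₁ + 10·log₁₀ N ≥ 104, i.e. log₁₀ N ≥ 1.50.
N ≥ 10^(15.0/10) = 31.623, so N = 32.

32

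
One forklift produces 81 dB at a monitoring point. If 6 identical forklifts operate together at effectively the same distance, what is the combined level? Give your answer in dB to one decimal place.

88.8 dB

With 6 equal, uncorrelated contributions the intensity is 6× that of one unit, giving a rise of 10·log₁₀ 6.
L_total = 81 + 10·log₁₀(6) = 81 + 7.782 = 88.78 dB.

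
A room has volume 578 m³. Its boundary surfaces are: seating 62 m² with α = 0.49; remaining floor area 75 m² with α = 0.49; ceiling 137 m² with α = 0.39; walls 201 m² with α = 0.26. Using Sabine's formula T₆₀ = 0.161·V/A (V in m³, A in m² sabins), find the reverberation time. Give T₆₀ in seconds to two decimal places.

A = Σ Sᵢαᵢ = 62·0.49 + 75·0.49 + 137·0.39 + 201·0.26 = 172.82 m².
T₆₀ = 0.161·V/A = 0.161·578/172.82 = 0.538 s.

0.54 s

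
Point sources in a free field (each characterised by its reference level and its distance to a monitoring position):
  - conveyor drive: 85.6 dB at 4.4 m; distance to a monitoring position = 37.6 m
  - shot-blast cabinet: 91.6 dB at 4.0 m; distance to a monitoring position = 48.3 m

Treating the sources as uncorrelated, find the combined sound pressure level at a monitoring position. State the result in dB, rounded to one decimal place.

71.7 dB

First find each source's level at the receiver (point-source: −20·log₁₀(r/r_ref)), then combine on an intensity basis.
conveyor drive: 85.6 − 20·log₁₀(37.6/4.4) = 85.6 − 18.63 = 66.97 dB.
shot-blast cabinet: 91.6 − 20·log₁₀(48.3/4.0) = 91.6 − 21.64 = 69.96 dB.
Σ 10^(L/10) = 1.489e+07 → L_total = 10·log₁₀(1.489e+07) = 71.73 dB.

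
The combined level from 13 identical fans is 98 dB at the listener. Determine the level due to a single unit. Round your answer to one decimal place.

86.9 dB

For N identical incoherent sources L_total = L₁ + 10·log₁₀ N, so L₁ = 98 − 10·log₁₀(13) = 98 − 11.139.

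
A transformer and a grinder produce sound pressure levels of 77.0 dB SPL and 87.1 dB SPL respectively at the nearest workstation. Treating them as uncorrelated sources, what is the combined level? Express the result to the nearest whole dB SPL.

88 dB SPL

Incoherent sources combine by intensity addition: L_total = 10·log₁₀(Σ 10^(L_i/10)).
Σ 10^(L/10) = 10^(77.0/10) + 10^(87.1/10) = 5.630e+08.
L_total = 10·log₁₀(5.630e+08) = 87.50 dB SPL.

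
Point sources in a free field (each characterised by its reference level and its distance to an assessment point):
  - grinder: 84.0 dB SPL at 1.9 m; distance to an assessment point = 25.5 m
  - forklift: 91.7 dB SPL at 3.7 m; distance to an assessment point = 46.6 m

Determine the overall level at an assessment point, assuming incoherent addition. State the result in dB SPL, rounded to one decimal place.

70.3 dB SPL

Propagate each source to the receiver with L = L_ref − 20·log₁₀(r/r_ref), then add intensities.
grinder: 84.0 − 20·log₁₀(25.5/1.9) = 84.0 − 22.56 = 61.44 dB SPL.
forklift: 91.7 − 20·log₁₀(46.6/3.7) = 91.7 − 22.00 = 69.70 dB SPL.
Σ 10^(L/10) = 1.072e+07 → L_total = 10·log₁₀(1.072e+07) = 70.30 dB SPL.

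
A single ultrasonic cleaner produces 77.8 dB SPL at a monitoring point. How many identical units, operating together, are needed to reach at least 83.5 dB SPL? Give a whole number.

N identical sources give L₁ + 10·log₁₀ N, so require 10·log₁₀ N ≥ 83.5 − 77.8 = 5.7 dB.
N ≥ 10^(5.7/10) = 3.715, so N = 4.

4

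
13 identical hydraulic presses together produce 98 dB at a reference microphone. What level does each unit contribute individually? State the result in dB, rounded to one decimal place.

13 equal contributions raise the level by 10·log₁₀ 13 = 11.139 dB, so each unit alone gives 98 − 11.139.

86.9 dB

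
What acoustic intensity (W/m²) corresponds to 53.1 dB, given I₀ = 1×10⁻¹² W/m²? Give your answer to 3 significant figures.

2.04e-07 W/m²

L = 10·log₁₀(I/I₀) ⇒ I = I₀·10^(L/10) = 10⁻¹² × 10^5.31.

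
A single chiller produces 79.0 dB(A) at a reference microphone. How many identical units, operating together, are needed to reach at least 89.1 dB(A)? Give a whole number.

11

N identical sources give L₁ + 10·log₁₀ N, so require 10·log₁₀ N ≥ 89.1 − 79.0 = 10.1 dB.
N ≥ 10^(10.1/10) = 10.233, so N = 11.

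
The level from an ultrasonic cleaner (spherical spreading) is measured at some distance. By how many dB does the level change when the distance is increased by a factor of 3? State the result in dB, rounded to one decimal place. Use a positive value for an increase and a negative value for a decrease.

-9.5 dB

A point source loses 6 dB per doubling of distance; generally ΔL = −20·log₁₀(r₂/r₁).
ΔL = −20·log₁₀(3) = -9.54 dB.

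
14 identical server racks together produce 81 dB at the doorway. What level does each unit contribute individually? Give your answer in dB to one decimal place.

69.5 dB

For N identical incoherent sources L_total = L₁ + 10·log₁₀ N, so L₁ = 81 − 10·log₁₀(14) = 81 − 11.461.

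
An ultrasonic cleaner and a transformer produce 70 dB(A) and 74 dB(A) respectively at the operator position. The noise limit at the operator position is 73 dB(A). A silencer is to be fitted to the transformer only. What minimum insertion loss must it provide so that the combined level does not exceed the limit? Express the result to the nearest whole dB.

Fixed contribution from the other source: Σ 10^(L/10) = 10^(70/10) = 1.000e+07 (70.00 dB(A)).
The limit corresponds to 10^(73/10) = 1.995e+07; subtracting the fixed part leaves 9.953e+06 for the transformer, i.e. 69.98 dB(A).
Required insertion loss = 74 − 69.98 = 4.02 dB.

4 dB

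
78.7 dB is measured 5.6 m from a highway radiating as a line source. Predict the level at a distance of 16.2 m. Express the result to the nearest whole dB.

Cylindrical spreading from a line source gives a 10·log₁₀(r₂/r₁) drop.
L₂ = 78.7 − 10·log₁₀(16.2/5.6) = 78.7 − 4.613 = 74.09 dB.

74 dB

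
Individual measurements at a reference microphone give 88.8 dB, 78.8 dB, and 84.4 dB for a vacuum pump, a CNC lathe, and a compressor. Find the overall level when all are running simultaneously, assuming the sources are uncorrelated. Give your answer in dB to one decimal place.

For uncorrelated sources the intensities add, so convert each level to linear form, sum, and take 10·log₁₀ of the total.
Σ 10^(L/10) = 10^(88.8/10) + 10^(78.8/10) + 10^(84.4/10) = 1.110e+09.
L_total = 10·log₁₀(1.110e+09) = 90.45 dB.

90.5 dB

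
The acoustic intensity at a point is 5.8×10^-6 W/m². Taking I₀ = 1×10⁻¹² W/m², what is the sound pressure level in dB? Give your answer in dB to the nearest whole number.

68 dB

L = 10·log₁₀(I/I₀) = 10·log₁₀(5.8×10^-6/10⁻¹²) = 10·log₁₀(5.8×10^6).
L = 10·(0.7634 + 6) = 67.63 dB.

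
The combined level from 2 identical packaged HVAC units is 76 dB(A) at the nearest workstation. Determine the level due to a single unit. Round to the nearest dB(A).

Dividing the total intensity by 2 lowers the level by 10·log₁₀ 2 = 3.010 dB: L₁ = 76 − 3.010.

73 dB(A)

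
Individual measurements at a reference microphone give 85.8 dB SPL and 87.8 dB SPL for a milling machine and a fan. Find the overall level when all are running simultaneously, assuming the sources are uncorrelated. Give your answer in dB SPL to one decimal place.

Incoherent sources combine by intensity addition: L_total = 10·log₁₀(Σ 10^(L_i/10)).
Σ 10^(L/10) = 10^(85.8/10) + 10^(87.8/10) = 9.827e+08.
L_total = 10·log₁₀(9.827e+08) = 89.92 dB SPL.

89.9 dB SPL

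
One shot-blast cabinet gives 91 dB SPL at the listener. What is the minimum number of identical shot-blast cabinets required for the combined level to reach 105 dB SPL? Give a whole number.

26

The shortfall is 105 − 91 = 14.0 dB, and N units add 10·log₁₀ N, so need 10·log₁₀ N ≥ 14.0.
N ≥ 10^(14.0/10) = 25.119, so N = 26.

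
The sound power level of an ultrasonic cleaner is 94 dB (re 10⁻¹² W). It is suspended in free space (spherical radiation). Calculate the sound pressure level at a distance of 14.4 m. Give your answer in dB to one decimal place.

59.8 dB

L_p = L_w − 10·log₁₀(4π·r²) with r = 14.4 m.
4π·r² = 2606 m², 10·log₁₀ of that is 34.159 dB.
L_p = 94 − 34.159 = 59.84 dB.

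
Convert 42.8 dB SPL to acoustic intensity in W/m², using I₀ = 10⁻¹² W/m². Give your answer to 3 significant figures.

1.91e-08 W/m²

L = 10·log₁₀(I/I₀) ⇒ I = I₀·10^(L/10) = 10⁻¹² × 10^4.28.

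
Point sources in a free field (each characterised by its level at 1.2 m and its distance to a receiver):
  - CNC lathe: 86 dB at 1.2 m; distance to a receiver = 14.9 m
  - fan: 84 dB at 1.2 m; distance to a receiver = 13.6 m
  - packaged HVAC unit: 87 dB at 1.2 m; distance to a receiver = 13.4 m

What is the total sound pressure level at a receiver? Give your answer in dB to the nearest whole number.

69 dB

First find each source's level at the receiver (point-source: −20·log₁₀(r/r_ref)), then combine on an intensity basis.
CNC lathe: 86 − 20·log₁₀(14.9/1.2) = 86 − 21.88 = 64.12 dB.
fan: 84 − 20·log₁₀(13.6/1.2) = 84 − 21.09 = 62.91 dB.
packaged HVAC unit: 87 − 20·log₁₀(13.4/1.2) = 87 − 20.96 = 66.04 dB.
Σ 10^(L/10) = 8.557e+06 → L_total = 10·log₁₀(8.557e+06) = 69.32 dB.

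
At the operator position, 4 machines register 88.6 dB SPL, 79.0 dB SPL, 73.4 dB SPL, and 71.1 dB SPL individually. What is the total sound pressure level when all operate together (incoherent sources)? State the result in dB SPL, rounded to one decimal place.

89.2 dB SPL

For uncorrelated sources the intensities add, so convert each level to linear form, sum, and take 10·log₁₀ of the total.
Σ 10^(L/10) = 10^(88.6/10) + 10^(79.0/10) + 10^(73.4/10) + 10^(71.1/10) = 8.386e+08.
L_total = 10·log₁₀(8.386e+08) = 89.24 dB SPL.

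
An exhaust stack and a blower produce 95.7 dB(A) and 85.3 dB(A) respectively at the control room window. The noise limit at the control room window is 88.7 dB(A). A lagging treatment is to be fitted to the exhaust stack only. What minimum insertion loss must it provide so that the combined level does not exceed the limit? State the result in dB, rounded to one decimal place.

9.7 dB

Everything except the exhaust stack sums to 10^(85.3/10) = 3.388e+08 in linear terms, 85.30 dB(A).
The limit corresponds to 10^(88.7/10) = 7.413e+08; subtracting the fixed part leaves 4.025e+08 for the exhaust stack, i.e. 86.05 dB(A).
Required insertion loss = 95.7 − 86.05 = 9.65 dB.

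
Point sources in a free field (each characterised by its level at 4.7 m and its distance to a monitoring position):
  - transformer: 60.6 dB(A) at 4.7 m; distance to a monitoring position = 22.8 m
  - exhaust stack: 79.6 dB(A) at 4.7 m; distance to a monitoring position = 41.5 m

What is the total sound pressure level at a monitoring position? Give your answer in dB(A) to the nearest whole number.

First find each source's level at the receiver (point-source: −20·log₁₀(r/r_ref)), then combine on an intensity basis.
transformer: 60.6 − 20·log₁₀(22.8/4.7) = 60.6 − 13.72 = 46.88 dB(A).
exhaust stack: 79.6 − 20·log₁₀(41.5/4.7) = 79.6 − 18.92 = 60.68 dB(A).
Σ 10^(L/10) = 1.219e+06 → L_total = 10·log₁₀(1.219e+06) = 60.86 dB(A).

61 dB(A)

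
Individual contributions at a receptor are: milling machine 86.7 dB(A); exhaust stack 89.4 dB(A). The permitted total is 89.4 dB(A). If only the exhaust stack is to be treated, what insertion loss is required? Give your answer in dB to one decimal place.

Fixed contribution from the other source: Σ 10^(L/10) = 10^(86.7/10) = 4.677e+08 (86.70 dB(A)).
To meet 89.4 dB(A) overall, the treated exhaust stack may contribute at most 10^(89.4/10) − 4.677e+08 = 4.032e+08, i.e. 86.06 dB(A).
So the exhaust stack must be reduced from 89.4 to 86.06 dB(A): IL = 3.34 dB.

3.3 dB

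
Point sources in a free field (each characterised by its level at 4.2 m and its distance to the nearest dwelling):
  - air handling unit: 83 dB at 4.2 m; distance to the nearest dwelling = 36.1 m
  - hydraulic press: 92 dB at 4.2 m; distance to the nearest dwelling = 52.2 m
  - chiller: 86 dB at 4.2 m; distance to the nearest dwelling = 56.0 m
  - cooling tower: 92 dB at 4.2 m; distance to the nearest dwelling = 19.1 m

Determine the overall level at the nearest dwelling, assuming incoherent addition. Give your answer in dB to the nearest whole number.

80 dB

Propagate each source to the receiver with L = L_ref − 20·log₁₀(r/r_ref), then add intensities.
air handling unit: 83 − 20·log₁₀(36.1/4.2) = 83 − 18.69 = 64.31 dB.
hydraulic press: 92 − 20·log₁₀(52.2/4.2) = 92 − 21.89 = 70.11 dB.
chiller: 86 − 20·log₁₀(56.0/4.2) = 86 − 22.50 = 63.50 dB.
cooling tower: 92 − 20·log₁₀(19.1/4.2) = 92 − 13.16 = 78.84 dB.
Σ 10^(L/10) = 9.184e+07 → L_total = 10·log₁₀(9.184e+07) = 79.63 dB.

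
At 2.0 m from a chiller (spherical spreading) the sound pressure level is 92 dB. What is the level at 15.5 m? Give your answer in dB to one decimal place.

For a point source, L₂ = L₁ − 20·log₁₀(r₂/r₁).
L₂ = 92 − 20·log₁₀(15.5/2.0) = 92 − 17.786 = 74.21 dB.

74.2 dB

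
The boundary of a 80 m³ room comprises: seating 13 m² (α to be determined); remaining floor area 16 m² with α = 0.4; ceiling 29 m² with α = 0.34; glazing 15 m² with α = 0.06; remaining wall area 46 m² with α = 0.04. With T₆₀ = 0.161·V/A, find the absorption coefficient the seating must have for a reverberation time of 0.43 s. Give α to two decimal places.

A = 0.161·V/T₆₀ = 0.161·80/0.43 = 29.95 m² sabins.
Absorption from the other surfaces = 16·0.4 + 29·0.34 + 15·0.06 + 46·0.04 = 19.00 m², so the seating must supply 10.95 m² over 13 m².
α = 10.95/13 = 0.843.

0.84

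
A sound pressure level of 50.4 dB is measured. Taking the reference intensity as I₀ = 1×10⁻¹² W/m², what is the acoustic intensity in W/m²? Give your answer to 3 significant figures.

I/I₀ = 10^(50.4/10) = 1.096e+05, so I = 1.096e+05 × 10⁻¹² W/m².

1.10e-07 W/m²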